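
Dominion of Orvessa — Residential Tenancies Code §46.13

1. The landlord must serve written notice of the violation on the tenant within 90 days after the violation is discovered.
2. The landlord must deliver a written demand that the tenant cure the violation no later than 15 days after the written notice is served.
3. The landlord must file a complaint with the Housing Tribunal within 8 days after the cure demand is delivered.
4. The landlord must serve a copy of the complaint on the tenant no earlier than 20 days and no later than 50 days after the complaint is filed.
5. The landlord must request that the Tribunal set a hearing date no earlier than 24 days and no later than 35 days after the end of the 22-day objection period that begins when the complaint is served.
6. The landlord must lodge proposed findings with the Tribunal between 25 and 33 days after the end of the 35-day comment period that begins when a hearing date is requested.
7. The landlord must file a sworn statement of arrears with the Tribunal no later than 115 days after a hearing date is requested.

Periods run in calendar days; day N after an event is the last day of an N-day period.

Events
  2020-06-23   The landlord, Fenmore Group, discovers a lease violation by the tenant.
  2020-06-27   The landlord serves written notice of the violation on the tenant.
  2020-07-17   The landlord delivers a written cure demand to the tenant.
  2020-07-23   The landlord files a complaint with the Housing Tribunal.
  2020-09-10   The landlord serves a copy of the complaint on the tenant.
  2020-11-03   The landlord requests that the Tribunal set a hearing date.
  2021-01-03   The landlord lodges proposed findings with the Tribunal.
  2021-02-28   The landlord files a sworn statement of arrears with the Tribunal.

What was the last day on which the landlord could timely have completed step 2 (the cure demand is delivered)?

2020-07-12

Step 2 runs from 2020-06-27, when the written notice is served. 15 days after 2020-06-27 is 2020-07-12.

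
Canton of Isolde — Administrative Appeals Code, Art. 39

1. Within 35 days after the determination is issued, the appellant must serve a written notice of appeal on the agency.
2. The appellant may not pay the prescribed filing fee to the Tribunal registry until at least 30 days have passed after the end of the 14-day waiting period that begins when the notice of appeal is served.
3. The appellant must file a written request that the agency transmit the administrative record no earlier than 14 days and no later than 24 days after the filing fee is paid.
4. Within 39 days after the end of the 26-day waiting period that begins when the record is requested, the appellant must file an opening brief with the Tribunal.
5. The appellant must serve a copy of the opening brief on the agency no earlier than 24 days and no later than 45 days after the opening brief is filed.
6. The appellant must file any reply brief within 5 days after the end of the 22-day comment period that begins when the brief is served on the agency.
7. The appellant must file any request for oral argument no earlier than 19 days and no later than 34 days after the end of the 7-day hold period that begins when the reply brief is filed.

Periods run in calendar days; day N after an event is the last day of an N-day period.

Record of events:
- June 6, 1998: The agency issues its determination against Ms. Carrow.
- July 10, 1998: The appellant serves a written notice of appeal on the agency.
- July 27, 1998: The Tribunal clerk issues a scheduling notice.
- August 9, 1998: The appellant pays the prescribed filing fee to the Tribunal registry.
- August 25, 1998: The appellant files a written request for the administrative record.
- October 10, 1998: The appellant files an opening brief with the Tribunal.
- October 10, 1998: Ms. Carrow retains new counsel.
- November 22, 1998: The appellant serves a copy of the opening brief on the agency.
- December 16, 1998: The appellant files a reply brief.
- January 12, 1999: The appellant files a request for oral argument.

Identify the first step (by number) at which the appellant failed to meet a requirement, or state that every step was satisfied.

(1) due by June 6, 1998 + 35 days = July 11, 1998; July 10, 1998 is within that limit.
(2) permitted from July 24, 1998 + 30 days = August 23, 1998 onward; acted on August 9, 1998, 14 days prematurely.

Step 2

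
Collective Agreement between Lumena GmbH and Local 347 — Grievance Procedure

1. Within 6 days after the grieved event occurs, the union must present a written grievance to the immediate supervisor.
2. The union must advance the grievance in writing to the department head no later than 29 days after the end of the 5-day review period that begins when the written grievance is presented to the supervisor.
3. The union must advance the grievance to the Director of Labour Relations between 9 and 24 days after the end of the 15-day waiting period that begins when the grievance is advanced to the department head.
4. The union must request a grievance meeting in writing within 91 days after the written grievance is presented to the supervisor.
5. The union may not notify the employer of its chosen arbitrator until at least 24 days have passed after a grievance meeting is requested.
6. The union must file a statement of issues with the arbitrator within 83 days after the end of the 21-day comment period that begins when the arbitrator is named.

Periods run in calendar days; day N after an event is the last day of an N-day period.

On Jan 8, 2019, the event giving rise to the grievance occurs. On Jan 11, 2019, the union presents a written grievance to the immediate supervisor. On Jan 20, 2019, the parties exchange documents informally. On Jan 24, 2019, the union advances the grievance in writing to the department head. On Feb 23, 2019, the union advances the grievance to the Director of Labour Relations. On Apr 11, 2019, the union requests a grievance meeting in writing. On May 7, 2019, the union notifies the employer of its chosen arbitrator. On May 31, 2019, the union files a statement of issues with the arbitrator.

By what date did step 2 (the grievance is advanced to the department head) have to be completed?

The written grievance is presented to the supervisor on Jan 11, 2019; the 5-day review period therefore ends Jan 16, 2019, and step 2 runs from that date. 29 days after Jan 16, 2019 is Feb 14, 2019.

Feb 14, 2019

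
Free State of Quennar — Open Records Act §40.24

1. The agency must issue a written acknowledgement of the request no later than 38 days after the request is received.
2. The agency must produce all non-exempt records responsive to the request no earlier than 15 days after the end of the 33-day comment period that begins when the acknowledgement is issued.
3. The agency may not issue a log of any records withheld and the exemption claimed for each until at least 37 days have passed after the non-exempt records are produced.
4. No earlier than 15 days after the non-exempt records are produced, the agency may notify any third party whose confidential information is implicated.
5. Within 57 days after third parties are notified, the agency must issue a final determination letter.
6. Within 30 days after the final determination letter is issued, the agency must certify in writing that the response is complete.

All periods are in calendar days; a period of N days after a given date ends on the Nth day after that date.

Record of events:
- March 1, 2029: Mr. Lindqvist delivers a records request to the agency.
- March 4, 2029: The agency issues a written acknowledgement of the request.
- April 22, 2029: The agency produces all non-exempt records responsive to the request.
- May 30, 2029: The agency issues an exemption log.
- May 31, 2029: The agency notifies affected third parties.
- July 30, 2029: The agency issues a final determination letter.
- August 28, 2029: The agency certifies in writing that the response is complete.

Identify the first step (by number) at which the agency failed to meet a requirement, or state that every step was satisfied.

Step 5

(1) due by March 1, 2029 + 38 days = April 8, 2029; March 4, 2029 is within that limit.
(2) permitted from April 6, 2029 + 15 days = April 21, 2029 onward; done April 22, 2029, after the minimum wait.
(3) permitted from April 22, 2029 + 37 days = May 29, 2029 onward; done May 30, 2029 — permitted.
(4) permitted from April 22, 2029 + 15 days = May 7, 2029 onward; May 31, 2029 is on or after that date.
(5) due by May 31, 2029 + 57 days = July 27, 2029; not done until July 30, 2029, 3 days after the deadline.
The procedure was therefore not followed at step 5.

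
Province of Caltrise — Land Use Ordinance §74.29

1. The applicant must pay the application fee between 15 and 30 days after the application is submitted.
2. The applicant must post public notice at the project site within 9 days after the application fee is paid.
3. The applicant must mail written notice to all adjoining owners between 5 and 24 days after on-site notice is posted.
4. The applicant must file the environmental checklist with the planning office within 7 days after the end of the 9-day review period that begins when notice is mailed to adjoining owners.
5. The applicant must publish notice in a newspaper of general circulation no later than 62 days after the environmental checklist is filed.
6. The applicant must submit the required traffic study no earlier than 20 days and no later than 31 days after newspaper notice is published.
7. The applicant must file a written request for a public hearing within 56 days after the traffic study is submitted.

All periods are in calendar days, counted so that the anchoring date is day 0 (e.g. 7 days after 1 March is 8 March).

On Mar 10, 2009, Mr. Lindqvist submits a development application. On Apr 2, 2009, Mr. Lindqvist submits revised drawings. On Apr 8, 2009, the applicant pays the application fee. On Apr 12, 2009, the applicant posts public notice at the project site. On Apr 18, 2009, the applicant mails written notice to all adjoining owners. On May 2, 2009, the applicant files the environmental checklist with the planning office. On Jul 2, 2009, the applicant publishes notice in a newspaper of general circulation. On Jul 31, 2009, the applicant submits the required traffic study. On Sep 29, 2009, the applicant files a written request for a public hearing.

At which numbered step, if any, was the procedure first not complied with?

Step 1 — 15 and 30 days from Mar 10, 2009 (when the application is submitted) are Mar 25, 2009 and Apr 9, 2009 respectively; done Apr 8, 2009, which is between those dates.
Step 2 — counting 9 days from Apr 8, 2009 (when the application fee is paid) gives a deadline of Apr 17, 2009; done Apr 12, 2009 — timely.
Step 3 — 5 and 24 days from Apr 12, 2009 (when on-site notice is posted) are Apr 17, 2009 and May 6, 2009 respectively; done Apr 18, 2009 — within the window.
Step 4 — counting 7 days from Apr 27, 2009 (end of the 9-day review period, which began when notice is mailed to adjoining owners on Apr 18, 2009) gives a deadline of May 4, 2009; May 2, 2009 is within that limit.
Step 5 — counting 62 days from May 2, 2009 (when the environmental checklist is filed) gives a deadline of Jul 3, 2009; completed Jul 2, 2009, before the deadline.
Step 6 — 20 and 31 days from Jul 2, 2009 (when newspaper notice is published) are Jul 22, 2009 and Aug 2, 2009 respectively; Jul 31, 2009 falls inside that range.
Step 7 — counting 56 days from Jul 31, 2009 (when the traffic study is submitted) gives a deadline of Sep 25, 2009; not done until Sep 29, 2009, 4 days after the deadline.
The analysis stops there.

Step 7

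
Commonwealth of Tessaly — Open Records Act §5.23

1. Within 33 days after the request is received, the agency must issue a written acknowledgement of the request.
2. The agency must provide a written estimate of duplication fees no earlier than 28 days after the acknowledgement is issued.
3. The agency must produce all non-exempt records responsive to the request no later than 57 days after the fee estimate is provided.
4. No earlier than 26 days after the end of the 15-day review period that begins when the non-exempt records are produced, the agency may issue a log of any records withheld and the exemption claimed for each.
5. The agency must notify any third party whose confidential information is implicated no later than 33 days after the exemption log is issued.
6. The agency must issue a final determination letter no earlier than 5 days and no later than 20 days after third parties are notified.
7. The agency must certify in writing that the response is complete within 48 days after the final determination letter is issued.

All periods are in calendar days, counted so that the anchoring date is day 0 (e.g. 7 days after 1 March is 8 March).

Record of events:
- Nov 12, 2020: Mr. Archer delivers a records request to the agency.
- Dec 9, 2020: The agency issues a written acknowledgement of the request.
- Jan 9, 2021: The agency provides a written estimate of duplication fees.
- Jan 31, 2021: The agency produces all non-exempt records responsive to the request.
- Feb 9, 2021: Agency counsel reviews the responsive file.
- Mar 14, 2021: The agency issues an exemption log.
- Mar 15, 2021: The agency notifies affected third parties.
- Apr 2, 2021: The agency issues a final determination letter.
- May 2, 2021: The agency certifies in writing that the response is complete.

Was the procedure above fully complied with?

Yes

(1) due by Nov 12, 2020 + 33 days = Dec 15, 2020; completed Dec 9, 2020, before the deadline.
(2) permitted from Dec 9, 2020 + 28 days = Jan 6, 2021 onward; done Jan 9, 2021, after the minimum wait.
(3) due by Jan 9, 2021 + 57 days = Mar 7, 2021; completed Jan 31, 2021, before the deadline.
(4) permitted from Feb 15, 2021 + 26 days = Mar 13, 2021 onward; done Mar 14, 2021 — permitted.
(5) due by Mar 14, 2021 + 33 days = Apr 16, 2021; done Mar 15, 2021 — timely.
(6) the permitted window runs from Mar 15, 2021 + 5 = Mar 20, 2021 to Mar 15, 2021 + 20 = Apr 4, 2021; done Apr 2, 2021, which is between those dates.
(7) due by Apr 2, 2021 + 48 days = May 20, 2021; completed May 2, 2021, before the deadline.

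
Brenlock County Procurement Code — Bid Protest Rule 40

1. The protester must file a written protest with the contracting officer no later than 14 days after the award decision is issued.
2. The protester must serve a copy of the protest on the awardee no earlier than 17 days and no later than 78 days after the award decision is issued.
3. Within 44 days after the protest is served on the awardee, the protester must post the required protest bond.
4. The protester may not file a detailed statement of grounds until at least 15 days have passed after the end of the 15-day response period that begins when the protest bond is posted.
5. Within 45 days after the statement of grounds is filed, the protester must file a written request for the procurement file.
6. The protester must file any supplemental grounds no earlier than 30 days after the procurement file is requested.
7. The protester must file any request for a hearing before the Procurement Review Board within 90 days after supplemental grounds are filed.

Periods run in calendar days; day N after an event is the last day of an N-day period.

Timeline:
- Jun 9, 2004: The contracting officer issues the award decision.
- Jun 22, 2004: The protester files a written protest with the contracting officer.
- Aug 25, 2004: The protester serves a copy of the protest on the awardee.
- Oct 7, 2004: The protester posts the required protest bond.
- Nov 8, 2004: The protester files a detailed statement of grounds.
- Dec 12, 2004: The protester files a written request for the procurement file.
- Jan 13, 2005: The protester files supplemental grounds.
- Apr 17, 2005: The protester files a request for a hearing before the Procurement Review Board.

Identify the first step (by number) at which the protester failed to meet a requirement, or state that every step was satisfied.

Step 7

(1) due by Jun 9, 2004 + 14 days = Jun 23, 2004; Jun 22, 2004 is within that limit.
(2) the permitted window runs from Jun 9, 2004 + 17 = Jun 26, 2004 to Jun 9, 2004 + 78 = Aug 26, 2004; done Aug 25, 2004 — within the window.
(3) due by Aug 25, 2004 + 44 days = Oct 8, 2004; completed Oct 7, 2004, before the deadline.
(4) permitted from Oct 22, 2004 + 15 days = Nov 6, 2004 onward; Nov 8, 2004 is on or after that date.
(5) due by Nov 8, 2004 + 45 days = Dec 23, 2004; done Dec 12, 2004 — timely.
(6) permitted from Dec 12, 2004 + 30 days = Jan 11, 2005 onward; done Jan 13, 2005, after the minimum wait.
(7) due by Jan 13, 2005 + 90 days = Apr 13, 2005; done Apr 17, 2005 — 4 days late.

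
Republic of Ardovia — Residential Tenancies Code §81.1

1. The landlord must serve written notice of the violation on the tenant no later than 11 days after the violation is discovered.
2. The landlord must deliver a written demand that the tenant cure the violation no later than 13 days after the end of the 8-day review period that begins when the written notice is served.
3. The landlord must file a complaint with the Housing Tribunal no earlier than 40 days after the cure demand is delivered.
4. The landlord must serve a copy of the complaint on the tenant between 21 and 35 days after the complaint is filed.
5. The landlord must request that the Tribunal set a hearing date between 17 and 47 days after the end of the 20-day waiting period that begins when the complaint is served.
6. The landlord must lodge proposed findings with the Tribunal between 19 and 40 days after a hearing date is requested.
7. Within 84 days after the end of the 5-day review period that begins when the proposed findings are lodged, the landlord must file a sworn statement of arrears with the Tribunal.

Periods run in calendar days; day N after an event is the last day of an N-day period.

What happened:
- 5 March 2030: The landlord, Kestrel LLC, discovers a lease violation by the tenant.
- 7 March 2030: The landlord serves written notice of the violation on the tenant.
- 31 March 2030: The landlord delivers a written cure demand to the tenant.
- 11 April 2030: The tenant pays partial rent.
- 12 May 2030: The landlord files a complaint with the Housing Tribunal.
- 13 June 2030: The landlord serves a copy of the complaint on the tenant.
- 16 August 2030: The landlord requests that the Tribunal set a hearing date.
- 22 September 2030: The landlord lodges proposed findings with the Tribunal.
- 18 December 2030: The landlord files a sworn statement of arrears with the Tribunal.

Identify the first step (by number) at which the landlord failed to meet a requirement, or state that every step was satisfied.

Step 2

(1) due by 5 March 2030 + 11 days = 16 March 2030; 7 March 2030 is within that limit.
(2) due by 15 March 2030 + 13 days = 28 March 2030; done 31 March 2030 — 3 days late.
That is the first point of non-compliance.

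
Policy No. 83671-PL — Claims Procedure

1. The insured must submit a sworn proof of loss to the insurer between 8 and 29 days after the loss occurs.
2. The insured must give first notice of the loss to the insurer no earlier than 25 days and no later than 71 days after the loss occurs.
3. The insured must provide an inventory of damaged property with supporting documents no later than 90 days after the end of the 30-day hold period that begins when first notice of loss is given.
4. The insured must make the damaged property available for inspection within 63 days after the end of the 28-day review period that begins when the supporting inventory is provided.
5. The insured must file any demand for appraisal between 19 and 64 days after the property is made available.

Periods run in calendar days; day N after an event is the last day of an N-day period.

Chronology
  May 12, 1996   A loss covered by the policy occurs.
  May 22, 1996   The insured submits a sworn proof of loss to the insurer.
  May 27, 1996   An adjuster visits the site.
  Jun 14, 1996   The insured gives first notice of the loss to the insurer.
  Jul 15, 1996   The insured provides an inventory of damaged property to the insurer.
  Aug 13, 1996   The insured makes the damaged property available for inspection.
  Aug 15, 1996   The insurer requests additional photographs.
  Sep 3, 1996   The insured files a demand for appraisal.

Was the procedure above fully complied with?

Yes

(1) the permitted window runs from May 12, 1996 + 8 = May 20, 1996 to May 12, 1996 + 29 = Jun 10, 1996; done May 22, 1996, which is between those dates.
(2) the permitted window runs from May 12, 1996 + 25 = Jun 6, 1996 to May 12, 1996 + 71 = Jul 22, 1996; done Jun 14, 1996 — within the window.
(3) due by Jul 14, 1996 + 90 days = Oct 12, 1996; Jul 15, 1996 is within that limit.
(4) due by Aug 12, 1996 + 63 days = Oct 14, 1996; completed Aug 13, 1996, before the deadline.
(5) the permitted window runs from Aug 13, 1996 + 19 = Sep 1, 1996 to Aug 13, 1996 + 64 = Oct 16, 1996; done Sep 3, 1996 — within the window.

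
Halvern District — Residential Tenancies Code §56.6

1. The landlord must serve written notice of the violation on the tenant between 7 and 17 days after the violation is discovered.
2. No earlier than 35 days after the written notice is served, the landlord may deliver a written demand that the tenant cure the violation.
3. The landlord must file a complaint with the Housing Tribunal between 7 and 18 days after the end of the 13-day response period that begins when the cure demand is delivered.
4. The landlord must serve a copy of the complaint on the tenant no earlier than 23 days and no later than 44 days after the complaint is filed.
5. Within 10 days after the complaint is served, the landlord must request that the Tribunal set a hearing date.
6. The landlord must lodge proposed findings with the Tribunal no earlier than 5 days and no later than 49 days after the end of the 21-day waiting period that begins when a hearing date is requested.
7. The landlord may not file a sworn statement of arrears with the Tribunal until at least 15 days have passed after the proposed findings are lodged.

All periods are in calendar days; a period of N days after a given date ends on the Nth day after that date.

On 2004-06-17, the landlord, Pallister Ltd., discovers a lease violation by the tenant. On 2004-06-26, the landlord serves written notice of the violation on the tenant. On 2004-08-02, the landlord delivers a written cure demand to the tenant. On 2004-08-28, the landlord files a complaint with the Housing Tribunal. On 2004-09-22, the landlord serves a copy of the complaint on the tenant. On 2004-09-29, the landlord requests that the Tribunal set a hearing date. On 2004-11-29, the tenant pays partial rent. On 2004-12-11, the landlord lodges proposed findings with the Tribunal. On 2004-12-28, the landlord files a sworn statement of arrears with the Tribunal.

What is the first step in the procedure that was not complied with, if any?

(1) the permitted window runs from 2004-06-17 + 7 = 2004-06-24 to 2004-06-17 + 17 = 2004-07-04; done 2004-06-26, which is between those dates.
(2) permitted from 2004-06-26 + 35 days = 2004-07-31 onward; done 2004-08-02 — permitted.
(3) the permitted window runs from 2004-08-15 + 7 = 2004-08-22 to 2004-08-15 + 18 = 2004-09-02; done 2004-08-28 — within the window.
(4) the permitted window runs from 2004-08-28 + 23 = 2004-09-20 to 2004-08-28 + 44 = 2004-10-11; done 2004-09-22 — within the window.
(5) due by 2004-09-22 + 10 days = 2004-10-02; done 2004-09-29 — timely.
(6) the permitted window runs from 2004-10-20 + 5 = 2004-10-25 to 2004-10-20 + 49 = 2004-12-08; done 2004-12-11 — 3 days after the window closed.
The analysis stops there.

Step 6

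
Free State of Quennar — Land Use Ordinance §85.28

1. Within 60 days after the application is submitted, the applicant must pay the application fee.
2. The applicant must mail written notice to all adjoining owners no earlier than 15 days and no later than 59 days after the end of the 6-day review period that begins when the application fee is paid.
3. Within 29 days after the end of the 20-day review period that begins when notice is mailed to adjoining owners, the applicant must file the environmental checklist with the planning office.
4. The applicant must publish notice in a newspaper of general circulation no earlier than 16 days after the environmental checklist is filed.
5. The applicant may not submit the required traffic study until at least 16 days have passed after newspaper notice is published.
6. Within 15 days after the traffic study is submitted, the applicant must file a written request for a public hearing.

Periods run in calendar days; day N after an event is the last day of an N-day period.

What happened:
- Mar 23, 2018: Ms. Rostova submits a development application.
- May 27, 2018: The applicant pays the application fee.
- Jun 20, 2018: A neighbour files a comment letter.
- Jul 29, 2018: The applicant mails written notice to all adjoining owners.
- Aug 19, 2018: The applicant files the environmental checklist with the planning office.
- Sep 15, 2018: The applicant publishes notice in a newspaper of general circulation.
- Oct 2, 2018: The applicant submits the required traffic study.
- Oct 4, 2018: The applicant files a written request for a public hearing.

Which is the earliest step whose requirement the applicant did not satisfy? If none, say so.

Step 1: 60 days after Mar 23, 2018 (when the application is submitted) is May 22, 2018; not done until May 27, 2018, 5 days after the deadline.
The analysis stops there.

Step 1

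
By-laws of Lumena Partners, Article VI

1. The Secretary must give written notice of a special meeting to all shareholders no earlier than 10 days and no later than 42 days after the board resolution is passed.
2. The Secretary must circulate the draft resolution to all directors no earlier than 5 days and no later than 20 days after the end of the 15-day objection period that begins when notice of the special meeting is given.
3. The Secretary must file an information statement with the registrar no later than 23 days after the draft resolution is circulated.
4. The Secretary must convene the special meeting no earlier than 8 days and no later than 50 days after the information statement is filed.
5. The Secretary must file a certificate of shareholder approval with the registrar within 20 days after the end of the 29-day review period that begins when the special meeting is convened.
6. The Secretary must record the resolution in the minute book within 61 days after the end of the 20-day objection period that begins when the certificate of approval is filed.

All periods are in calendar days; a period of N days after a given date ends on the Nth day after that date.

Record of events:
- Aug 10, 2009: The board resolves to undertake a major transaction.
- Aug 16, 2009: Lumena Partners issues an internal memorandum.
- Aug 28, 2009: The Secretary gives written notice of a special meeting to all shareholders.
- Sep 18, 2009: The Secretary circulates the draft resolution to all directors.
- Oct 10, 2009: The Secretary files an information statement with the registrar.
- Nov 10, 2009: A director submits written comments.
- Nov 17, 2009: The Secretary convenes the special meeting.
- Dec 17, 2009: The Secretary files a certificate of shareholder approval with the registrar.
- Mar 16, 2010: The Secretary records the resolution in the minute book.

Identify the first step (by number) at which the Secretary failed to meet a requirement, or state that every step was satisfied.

Step 6

Step 1 — 10 and 42 days from Aug 10, 2009 (when the board resolution is passed) are Aug 20, 2009 and Sep 21, 2009 respectively; done Aug 28, 2009, which is between those dates.
Step 2 — 5 and 20 days from Sep 12, 2009 (end of the 15-day objection period, which began when notice of the special meeting is given on Aug 28, 2009) are Sep 17, 2009 and Oct 2, 2009 respectively; Sep 18, 2009 falls inside that range.
Step 3 — counting 23 days from Sep 18, 2009 (when the draft resolution is circulated) gives a deadline of Oct 11, 2009; Oct 10, 2009 is within that limit.
Step 4 — 8 and 50 days from Oct 10, 2009 (when the information statement is filed) are Oct 18, 2009 and Nov 29, 2009 respectively; done Nov 17, 2009, which is between those dates.
Step 5 — counting 20 days from Dec 16, 2009 (end of the 29-day review period, which began when the special meeting is convened on Nov 17, 2009) gives a deadline of Jan 5, 2010; done Dec 17, 2009 — timely.
Step 6 — counting 61 days from Jan 6, 2010 (end of the 20-day objection period, which began when the certificate of approval is filed on Dec 17, 2009) gives a deadline of Mar 8, 2010; Mar 16, 2010 misses that deadline by 8 days.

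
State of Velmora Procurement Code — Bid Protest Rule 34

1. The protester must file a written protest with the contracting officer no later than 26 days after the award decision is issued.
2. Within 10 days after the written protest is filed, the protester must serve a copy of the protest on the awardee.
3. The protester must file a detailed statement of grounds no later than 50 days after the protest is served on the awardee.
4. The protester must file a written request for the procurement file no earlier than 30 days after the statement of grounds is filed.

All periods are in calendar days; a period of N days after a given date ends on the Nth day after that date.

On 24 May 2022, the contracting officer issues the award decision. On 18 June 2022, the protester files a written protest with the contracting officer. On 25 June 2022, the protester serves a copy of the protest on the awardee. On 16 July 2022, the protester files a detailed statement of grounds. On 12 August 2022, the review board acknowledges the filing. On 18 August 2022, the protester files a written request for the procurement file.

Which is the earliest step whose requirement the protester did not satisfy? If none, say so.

(1) due by 24 May 2022 + 26 days = 19 June 2022; 18 June 2022 is within that limit.
(2) due by 18 June 2022 + 10 days = 28 June 2022; completed 25 June 2022, before the deadline.
(3) due by 25 June 2022 + 50 days = 14 August 2022; done 16 July 2022 — timely.
(4) permitted from 16 July 2022 + 30 days = 15 August 2022 onward; done 18 August 2022, after the minimum wait.

None — every step was satisfied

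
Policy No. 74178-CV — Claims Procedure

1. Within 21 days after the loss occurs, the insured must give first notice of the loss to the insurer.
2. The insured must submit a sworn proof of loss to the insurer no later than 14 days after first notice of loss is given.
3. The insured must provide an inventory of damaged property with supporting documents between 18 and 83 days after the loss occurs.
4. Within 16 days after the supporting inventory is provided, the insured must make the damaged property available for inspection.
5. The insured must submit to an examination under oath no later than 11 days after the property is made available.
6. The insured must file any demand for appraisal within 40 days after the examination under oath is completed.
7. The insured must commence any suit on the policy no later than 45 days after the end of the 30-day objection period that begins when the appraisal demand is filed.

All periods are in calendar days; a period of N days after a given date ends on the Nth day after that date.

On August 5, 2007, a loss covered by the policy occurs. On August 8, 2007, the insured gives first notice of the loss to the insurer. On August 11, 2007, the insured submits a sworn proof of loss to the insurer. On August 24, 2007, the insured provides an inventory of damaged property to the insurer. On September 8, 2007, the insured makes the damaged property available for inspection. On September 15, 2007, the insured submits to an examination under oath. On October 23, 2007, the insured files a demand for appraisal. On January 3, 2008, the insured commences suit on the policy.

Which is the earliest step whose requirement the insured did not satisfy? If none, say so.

None — every step was satisfied

Step 1 — counting 21 days from August 5, 2007 (when the loss occurs) gives a deadline of August 26, 2007; August 8, 2007 is within that limit.
Step 2 — counting 14 days from August 8, 2007 (when first notice of loss is given) gives a deadline of August 22, 2007; August 11, 2007 is within that limit.
Step 3 — 18 and 83 days from August 5, 2007 (when the loss occurs) are August 23, 2007 and October 27, 2007 respectively; done August 24, 2007 — within the window.
Step 4 — counting 16 days from August 24, 2007 (when the supporting inventory is provided) gives a deadline of September 9, 2007; completed September 8, 2007, before the deadline.
Step 5 — counting 11 days from September 8, 2007 (when the property is made available) gives a deadline of September 19, 2007; completed September 15, 2007, before the deadline.
Step 6 — counting 40 days from September 15, 2007 (when the examination under oath is completed) gives a deadline of October 25, 2007; done October 23, 2007 — timely.
Step 7 — counting 45 days from November 22, 2007 (end of the 30-day objection period, which began when the appraisal demand is filed on October 23, 2007) gives a deadline of January 6, 2008; done January 3, 2008 — timely.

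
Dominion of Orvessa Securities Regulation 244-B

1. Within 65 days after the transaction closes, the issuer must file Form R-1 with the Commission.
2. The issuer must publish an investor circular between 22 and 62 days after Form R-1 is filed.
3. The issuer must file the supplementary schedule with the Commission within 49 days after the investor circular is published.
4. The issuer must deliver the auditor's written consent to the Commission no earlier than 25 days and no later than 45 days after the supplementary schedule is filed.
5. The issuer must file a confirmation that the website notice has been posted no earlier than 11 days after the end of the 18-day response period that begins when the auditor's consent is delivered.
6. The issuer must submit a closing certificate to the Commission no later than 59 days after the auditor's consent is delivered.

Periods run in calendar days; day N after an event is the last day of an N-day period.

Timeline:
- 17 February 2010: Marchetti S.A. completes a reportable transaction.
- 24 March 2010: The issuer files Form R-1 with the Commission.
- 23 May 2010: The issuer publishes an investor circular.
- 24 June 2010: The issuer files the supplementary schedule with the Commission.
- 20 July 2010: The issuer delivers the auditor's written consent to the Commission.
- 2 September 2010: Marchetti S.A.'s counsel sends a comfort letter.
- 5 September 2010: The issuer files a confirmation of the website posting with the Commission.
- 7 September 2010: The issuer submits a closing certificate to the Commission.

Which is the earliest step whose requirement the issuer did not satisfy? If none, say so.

None — every step was satisfied

Step 1: 65 days after 17 February 2010 (when the transaction closes) is 23 April 2010; completed 24 March 2010, before the deadline.
Step 2: the window is 22–62 days after 24 March 2010 (when Form R-1 is filed), so 15 April 2010 through 25 May 2010; done 23 May 2010, which is between those dates.
Step 3: 49 days after 23 May 2010 (when the investor circular is published) is 11 July 2010; completed 24 June 2010, before the deadline.
Step 4: the window is 25–45 days after 24 June 2010 (when the supplementary schedule is filed), so 19 July 2010 through 8 August 2010; 20 July 2010 falls inside that range.
Step 5: the earliest permitted date is 11 days after 7 August 2010 (end of the 18-day response period, which began when the auditor's consent is delivered on 20 July 2010), i.e. 18 August 2010; done 5 September 2010, after the minimum wait.
Step 6: 59 days after 20 July 2010 (when the auditor's consent is delivered) is 17 September 2010; done 7 September 2010 — timely.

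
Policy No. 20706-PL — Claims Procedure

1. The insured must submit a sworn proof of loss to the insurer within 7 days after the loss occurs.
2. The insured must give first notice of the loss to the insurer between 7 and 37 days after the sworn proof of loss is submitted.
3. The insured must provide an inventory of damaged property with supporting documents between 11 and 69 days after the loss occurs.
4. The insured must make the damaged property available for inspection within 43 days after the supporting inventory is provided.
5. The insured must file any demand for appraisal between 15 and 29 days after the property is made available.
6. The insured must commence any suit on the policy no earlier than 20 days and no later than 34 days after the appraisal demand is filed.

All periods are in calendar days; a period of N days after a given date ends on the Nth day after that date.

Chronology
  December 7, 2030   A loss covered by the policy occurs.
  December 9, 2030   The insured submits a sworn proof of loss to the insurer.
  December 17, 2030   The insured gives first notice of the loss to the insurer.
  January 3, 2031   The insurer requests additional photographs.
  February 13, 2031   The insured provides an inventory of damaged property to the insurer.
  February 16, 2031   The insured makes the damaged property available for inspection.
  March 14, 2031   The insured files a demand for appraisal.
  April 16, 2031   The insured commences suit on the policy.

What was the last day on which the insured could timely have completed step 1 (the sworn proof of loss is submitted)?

Step 1 runs from December 7, 2030, when the loss occurs. 7 days after December 7, 2030 is December 14, 2030.

December 14, 2030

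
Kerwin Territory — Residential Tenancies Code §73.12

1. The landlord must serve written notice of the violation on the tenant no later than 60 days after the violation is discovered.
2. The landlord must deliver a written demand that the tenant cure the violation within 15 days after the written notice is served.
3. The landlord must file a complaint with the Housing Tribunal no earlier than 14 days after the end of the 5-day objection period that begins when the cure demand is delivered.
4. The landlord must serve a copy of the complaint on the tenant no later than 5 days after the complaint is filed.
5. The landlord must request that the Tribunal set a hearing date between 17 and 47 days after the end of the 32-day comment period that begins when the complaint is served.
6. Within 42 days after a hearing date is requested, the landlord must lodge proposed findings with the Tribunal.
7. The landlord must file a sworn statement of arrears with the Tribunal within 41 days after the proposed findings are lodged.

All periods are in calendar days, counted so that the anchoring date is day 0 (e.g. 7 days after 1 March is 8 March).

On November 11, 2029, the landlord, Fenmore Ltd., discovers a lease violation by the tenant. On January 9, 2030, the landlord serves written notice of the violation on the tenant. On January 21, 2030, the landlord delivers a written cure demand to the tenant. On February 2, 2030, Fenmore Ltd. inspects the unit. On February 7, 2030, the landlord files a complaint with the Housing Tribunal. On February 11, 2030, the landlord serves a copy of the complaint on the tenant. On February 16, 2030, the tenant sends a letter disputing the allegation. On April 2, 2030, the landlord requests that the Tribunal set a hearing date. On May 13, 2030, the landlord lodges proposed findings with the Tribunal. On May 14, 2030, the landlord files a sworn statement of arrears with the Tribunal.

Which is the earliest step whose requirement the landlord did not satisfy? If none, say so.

Step 1: 60 days after November 11, 2029 (when the violation is discovered) is January 10, 2030; done January 9, 2030 — timely.
Step 2: 15 days after January 9, 2030 (when the written notice is served) is January 24, 2030; done January 21, 2030 — timely.
Step 3: the earliest permitted date is 14 days after January 26, 2030 (end of the 5-day objection period, which began when the cure demand is delivered on January 21, 2030), i.e. February 9, 2030; done February 7, 2030 — 2 days too early.
Later steps need not be reached.

Step 3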